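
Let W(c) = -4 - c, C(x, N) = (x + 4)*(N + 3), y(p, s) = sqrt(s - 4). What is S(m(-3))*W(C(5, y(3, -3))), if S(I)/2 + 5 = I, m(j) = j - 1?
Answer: 558 + 162*I*sqrt(7) ≈ 558.0 + 428.61*I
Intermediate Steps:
y(p, s) = sqrt(-4 + s)
m(j) = -1 + j
C(x, N) = (3 + N)*(4 + x) (C(x, N) = (4 + x)*(3 + N) = (3 + N)*(4 + x))
S(I) = -10 + 2*I
S(m(-3))*W(C(5, y(3, -3))) = (-10 + 2*(-1 - 3))*(-4 - (12 + 3*5 + 4*sqrt(-4 - 3) + sqrt(-4 - 3)*5)) = (-10 + 2*(-4))*(-4 - (12 + 15 + 4*sqrt(-7) + sqrt(-7)*5)) = (-10 - 8)*(-4 - (12 + 15 + 4*(I*sqrt(7)) + (I*sqrt(7))*5)) = -18*(-4 - (12 + 15 + 4*I*sqrt(7) + 5*I*sqrt(7))) = -18*(-4 - (27 + 9*I*sqrt(7))) = -18*(-4 + (-27 - 9*I*sqrt(7))) = -18*(-31 - 9*I*sqrt(7)) = 558 + 162*I*sqrt(7)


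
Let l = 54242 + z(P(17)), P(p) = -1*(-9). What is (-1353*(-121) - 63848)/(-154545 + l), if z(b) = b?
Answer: -99865/100294 ≈ -0.99572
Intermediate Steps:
P(p) = 9
l = 54251 (l = 54242 + 9 = 54251)
(-1353*(-121) - 63848)/(-154545 + l) = (-1353*(-121) - 63848)/(-154545 + 54251) = (163713 - 63848)/(-100294) = 99865*(-1/100294) = -99865/100294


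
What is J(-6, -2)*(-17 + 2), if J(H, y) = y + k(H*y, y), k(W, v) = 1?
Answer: 15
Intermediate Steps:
J(H, y) = 1 + y (J(H, y) = y + 1 = 1 + y)
J(-6, -2)*(-17 + 2) = (1 - 2)*(-17 + 2) = -1*(-15) = 15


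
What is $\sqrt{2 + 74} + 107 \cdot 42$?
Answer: $4494 + 2 \sqrt{19} \approx 4502.7$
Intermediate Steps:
$\sqrt{2 + 74} + 107 \cdot 42 = \sqrt{76} + 4494 = 2 \sqrt{19} + 4494 = 4494 + 2 \sqrt{19}$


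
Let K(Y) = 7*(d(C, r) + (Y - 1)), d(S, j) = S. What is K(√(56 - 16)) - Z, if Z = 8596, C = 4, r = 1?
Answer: -8575 + 14*√10 ≈ -8530.7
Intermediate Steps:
K(Y) = 21 + 7*Y (K(Y) = 7*(4 + (Y - 1)) = 7*(4 + (-1 + Y)) = 7*(3 + Y) = 21 + 7*Y)
K(√(56 - 16)) - Z = (21 + 7*√(56 - 16)) - 1*8596 = (21 + 7*√40) - 8596 = (21 + 7*(2*√10)) - 8596 = (21 + 14*√10) - 8596 = -8575 + 14*√10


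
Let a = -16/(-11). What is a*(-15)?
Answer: -240/11 ≈ -21.818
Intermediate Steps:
a = 16/11 (a = -16*(-1/11) = 16/11 ≈ 1.4545)
a*(-15) = (16/11)*(-15) = -240/11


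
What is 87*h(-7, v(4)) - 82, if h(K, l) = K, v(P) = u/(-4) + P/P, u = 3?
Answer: -691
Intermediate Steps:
v(P) = ¼ (v(P) = 3/(-4) + P/P = 3*(-¼) + 1 = -¾ + 1 = ¼)
87*h(-7, v(4)) - 82 = 87*(-7) - 82 = -609 - 82 = -691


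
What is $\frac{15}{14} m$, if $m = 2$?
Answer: $\frac{15}{7} \approx 2.1429$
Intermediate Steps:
$\frac{15}{14} m = \frac{15}{14} \cdot 2 = \frac{15}{7}$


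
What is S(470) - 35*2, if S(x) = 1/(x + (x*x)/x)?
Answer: -65799/940 ≈ -69.999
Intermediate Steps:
S(x) = 1/(2*x) (S(x) = 1/(x + x²/x) = 1/(x + x) = 1/(2*x))
S(470) - 35*2 = (½)/470 - 35*2 = (½)*(1/470) - 1*70 = 1/940 - 70 = -65799/940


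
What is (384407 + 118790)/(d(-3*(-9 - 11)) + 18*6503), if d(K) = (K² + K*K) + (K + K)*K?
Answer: 503197/131454 ≈ 3.8279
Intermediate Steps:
d(K) = 4*K² (d(K) = (K² + K²) + (2*K)*K = 2*K² + 2*K² = 4*K²)
(384407 + 118790)/(d(-3*(-9 - 11)) + 18*6503) = (384407 + 118790)/(4*(-3*(-9 - 11))² + 18*6503) = 503197/(4*(-3*(-20))² + 117054) = 503197/(4*60² + 117054) = 503197/(4*3600 + 117054) = 503197/(14400 + 117054) = 503197/131454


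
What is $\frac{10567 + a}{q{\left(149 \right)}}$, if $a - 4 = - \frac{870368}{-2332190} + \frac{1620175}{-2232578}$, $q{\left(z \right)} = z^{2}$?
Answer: $\frac{27519603015859337}{57798039950644910} \approx 0.47613$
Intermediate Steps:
$a = \frac{9495896429367}{2603398042910}$ ($a = 4 + \left(- \frac{870368}{-2332190} + \frac{1620175}{-2232578}\right) = 4 + \left(\left(-870368\right) \left(- \frac{1}{2332190}\right) + 1620175 \left(- \frac{1}{2232578}\right)\right) = 4 + \left(\frac{435184}{1166095} - \frac{1620175}{2232578}\right) = 4 - \frac{917695742273}{2603398042910} = \frac{9495896429367}{2603398042910} \approx 3.6475$)
$\frac{10567 + a}{q{\left(149 \right)}} = \frac{10567 + \frac{9495896429367}{2603398042910}}{149^{2}} = \frac{27519603015859337}{2603398042910 \cdot 22201} = \frac{27519603015859337}{2603398042910} \cdot \frac{1}{22201} = \frac{27519603015859337}{57798039950644910}$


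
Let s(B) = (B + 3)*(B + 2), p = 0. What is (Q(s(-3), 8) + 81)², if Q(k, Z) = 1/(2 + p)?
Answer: 26569/4 ≈ 6642.3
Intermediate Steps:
s(B) = (2 + B)*(3 + B) (s(B) = (3 + B)*(2 + B) = (2 + B)*(3 + B))
Q(k, Z) = ½ (Q(k, Z) = 1/(2 + 0) = 1/2 = ½)
(Q(s(-3), 8) + 81)² = (½ + 81)² = (163/2)² = 26569/4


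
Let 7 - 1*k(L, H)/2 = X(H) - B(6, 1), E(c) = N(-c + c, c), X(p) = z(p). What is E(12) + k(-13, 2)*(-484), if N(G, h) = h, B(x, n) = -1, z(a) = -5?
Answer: -10636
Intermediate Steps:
X(p) = -5
E(c) = c
k(L, H) = 22 (k(L, H) = 14 - 2*(-5 - 1*(-1)) = 14 - 2*(-5 + 1) = 14 - 2*(-4) = 14 + 8 = 22)
E(12) + k(-13, 2)*(-484) = 12 + 22*(-484) = 12 - 10648 = -10636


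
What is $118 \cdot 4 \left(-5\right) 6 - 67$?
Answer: $-14227$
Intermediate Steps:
$118 \cdot 4 \left(-5\right) 6 - 67 = 118 \left(\left(-20\right) 6\right) - 67 = 118 \left(-120\right) - 67 = -14160 - 67 = -14227$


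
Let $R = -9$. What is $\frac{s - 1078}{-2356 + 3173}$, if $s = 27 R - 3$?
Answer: $- \frac{1324}{817} \approx -1.6206$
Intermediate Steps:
$s = -246$ ($s = 27 \left(-9\right) - 3 = -243 - 3 = -246$)
$\frac{s - 1078}{-2356 + 3173} = \frac{-246 - 1078}{-2356 + 3173} = - \frac{1324}{817}$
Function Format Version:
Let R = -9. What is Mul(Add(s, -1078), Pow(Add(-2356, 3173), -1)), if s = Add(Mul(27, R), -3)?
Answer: Rational(-1324, 817) ≈ -1.6206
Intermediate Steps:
s = -246 (s = Add(Mul(27, -9), -3) = Add(-243, -3) = -246)
Mul(Add(s, -1078), Pow(Add(-2356, 3173), -1)) = Mul(Add(-246, -1078), Pow(Add(-2356, 3173), -1)) = Mul(-1324, Pow(817, -1)) = Mul(-1324, Rational(1, 817)) = Rational(-1324, 817)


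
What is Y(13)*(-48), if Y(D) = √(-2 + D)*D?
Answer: -624*√11 ≈ -2069.6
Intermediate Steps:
Y(D) = D*√(-2 + D)
Y(13)*(-48) = (13*√(-2 + 13))*(-48) = (13*√11)*(-48) = -624*√11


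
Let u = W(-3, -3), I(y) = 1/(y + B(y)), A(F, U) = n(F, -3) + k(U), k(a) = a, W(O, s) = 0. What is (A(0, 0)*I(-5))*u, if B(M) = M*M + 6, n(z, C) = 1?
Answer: 0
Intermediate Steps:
B(M) = 6 + M**2 (B(M) = M**2 + 6 = 6 + M**2)
A(F, U) = 1 + U
I(y) = 1/(6 + y + y**2) (I(y) = 1/(y + (6 + y**2)) = 1/(6 + y + y**2))
u = 0
(A(0, 0)*I(-5))*u = ((1 + 0)/(6 - 5 + (-5)**2))*0 = (1/(6 - 5 + 25))*0 = (1/26)*0 = 0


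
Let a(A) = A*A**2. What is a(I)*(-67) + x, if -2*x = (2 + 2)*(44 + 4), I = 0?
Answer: -96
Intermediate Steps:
a(A) = A**3
x = -96 (x = -(2 + 2)*(44 + 4)/2 = -2*48 = -1/2*192 = -96)
a(I)*(-67) + x = 0**3*(-67) - 96 = 0*(-67) - 96 = 0 - 96 = -96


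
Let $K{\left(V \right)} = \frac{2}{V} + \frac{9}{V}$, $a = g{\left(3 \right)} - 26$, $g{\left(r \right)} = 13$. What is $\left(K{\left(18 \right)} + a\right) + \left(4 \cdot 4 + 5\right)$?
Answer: $\frac{155}{18} \approx 8.6111$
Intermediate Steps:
$a = -13$ ($a = 13 - 26 = -13$)
$K{\left(V \right)} = \frac{11}{V}$
$\left(K{\left(18 \right)} + a\right) + \left(4 \cdot 4 + 5\right) = \left(\frac{11}{18} - 13\right) + \left(4 \cdot 4 + 5\right) = \left(11 \cdot \frac{1}{18} - 13\right) + \left(16 + 5\right) = \left(\frac{11}{18} - 13\right) + 21 = - \frac{223}{18} + 21 = \frac{155}{18}$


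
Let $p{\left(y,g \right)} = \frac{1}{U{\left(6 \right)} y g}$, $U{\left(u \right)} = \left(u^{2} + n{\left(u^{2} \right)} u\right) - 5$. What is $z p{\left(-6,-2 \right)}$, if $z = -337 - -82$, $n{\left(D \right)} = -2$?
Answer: $- \frac{85}{76} \approx -1.1184$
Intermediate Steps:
$U{\left(u \right)} = -5 + u^{2} - 2 u$ ($U{\left(u \right)} = \left(u^{2} - 2 u\right) - 5 = -5 + u^{2} - 2 u$)
$z = -255$ ($z = -337 + 82 = -255$)
$p{\left(y,g \right)} = \frac{1}{19 g y}$ ($p{\left(y,g \right)} = \frac{1}{\left(-5 + 6^{2} - 12\right) y g} = \frac{1}{\left(-5 + 36 - 12\right) g y} = \frac{\frac{1}{g} \frac{1}{y}}{19} = \frac{1}{19 g y}$)
$z p{\left(-6,-2 \right)} = - 255 \frac{1}{19 \left(-2\right) \left(-6\right)} = - 255 \cdot \frac{1}{19} \left(- \frac{1}{2}\right) \left(- \frac{1}{6}\right) = \left(-255\right) \frac{1}{228} = - \frac{85}{76}$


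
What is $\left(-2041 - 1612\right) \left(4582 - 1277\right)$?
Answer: $-12073165$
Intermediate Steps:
$\left(-2041 - 1612\right) \left(4582 - 1277\right) = \left(-3653\right) 3305 = -12073165$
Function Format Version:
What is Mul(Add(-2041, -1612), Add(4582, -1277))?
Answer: -12073165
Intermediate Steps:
Mul(Add(-2041, -1612), Add(4582, -1277)) = Mul(-3653, 3305) = -12073165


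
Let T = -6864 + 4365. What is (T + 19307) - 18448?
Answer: -1640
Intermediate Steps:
T = -2499
(T + 19307) - 18448 = (-2499 + 19307) - 18448 = 16808 - 18448 = -1640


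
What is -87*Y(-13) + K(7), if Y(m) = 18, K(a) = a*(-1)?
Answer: -1573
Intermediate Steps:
K(a) = -a
-87*Y(-13) + K(7) = -87*18 - 1*7 = -1566 - 7 = -1573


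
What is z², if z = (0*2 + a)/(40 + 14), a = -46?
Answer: 529/729 ≈ 0.72565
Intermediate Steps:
z = -23/27 (z = (0*2 - 46)/(40 + 14) = (0 - 46)/54 = -46*1/54 = -23/27 ≈ -0.85185)
z² = (-23/27)² = 529/729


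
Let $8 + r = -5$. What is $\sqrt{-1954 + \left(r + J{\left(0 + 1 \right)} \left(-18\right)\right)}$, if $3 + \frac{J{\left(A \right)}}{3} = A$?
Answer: $13 i \sqrt{11} \approx 43.116 i$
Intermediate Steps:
$r = -13$ ($r = -8 - 5 = -13$)
$J{\left(A \right)} = -9 + 3 A$
$\sqrt{-1954 + \left(r + J{\left(0 + 1 \right)} \left(-18\right)\right)} = \sqrt{-1954 - \left(13 - \left(-9 + 3 \left(0 + 1\right)\right) \left(-18\right)\right)} = \sqrt{-1954 - \left(13 - \left(-9 + 3 \cdot 1\right) \left(-18\right)\right)} = \sqrt{-1954 - \left(13 - \left(-9 + 3\right) \left(-18\right)\right)} = \sqrt{-1954 - -95} = \sqrt{-1954 + \left(-13 + 108\right)} = \sqrt{-1954 + 95} = \sqrt{-1859} = 13 i \sqrt{11}$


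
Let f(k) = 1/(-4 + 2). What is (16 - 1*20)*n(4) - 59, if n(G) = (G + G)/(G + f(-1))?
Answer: -477/7 ≈ -68.143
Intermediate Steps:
f(k) = -1/2 (f(k) = 1/(-2) = -1/2)
n(G) = 2*G/(-1/2 + G) (n(G) = (G + G)/(G - 1/2) = (2*G)/(-1/2 + G) = 2*G/(-1/2 + G))
(16 - 1*20)*n(4) - 59 = (16 - 1*20)*(4*4/(-1 + 2*4)) - 59 = (16 - 20)*(4*4/(-1 + 8)) - 59 = -16*4/7 - 59 = -4*16/7 - 59 = -64/7 - 59 = -477/7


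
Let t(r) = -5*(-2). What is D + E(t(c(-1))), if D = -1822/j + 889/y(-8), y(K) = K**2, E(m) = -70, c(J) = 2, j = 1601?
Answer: -5865799/102464 ≈ -57.247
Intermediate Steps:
t(r) = 10
D = 1306681/102464 (D = -1822/1601 + 889/((-8)**2) = -1822*1/1601 + 889/64 = -1822/1601 + 889*(1/64) = -1822/1601 + 889/64 = 1306681/102464 ≈ 12.753)
D + E(t(c(-1))) = 1306681/102464 - 70 = -5865799/102464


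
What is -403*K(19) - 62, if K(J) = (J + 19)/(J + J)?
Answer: -465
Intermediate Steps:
K(J) = (19 + J)/(2*J) (K(J) = (19 + J)/((2*J)) = (19 + J)*(1/(2*J)) = (19 + J)/(2*J))
-403*K(19) - 62 = -403*(19 + 19)/(2*19) - 62 = -403*38/(2*19) - 62 = -403*1 - 62 = -403 - 62 = -465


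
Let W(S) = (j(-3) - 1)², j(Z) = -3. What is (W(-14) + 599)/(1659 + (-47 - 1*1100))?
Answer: 615/512 ≈ 1.2012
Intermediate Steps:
W(S) = 16 (W(S) = (-3 - 1)² = (-4)² = 16)
(W(-14) + 599)/(1659 + (-47 - 1*1100)) = (16 + 599)/(1659 + (-47 - 1*1100)) = 615/(1659 + (-47 - 1100)) = 615/(1659 - 1147) = 615/512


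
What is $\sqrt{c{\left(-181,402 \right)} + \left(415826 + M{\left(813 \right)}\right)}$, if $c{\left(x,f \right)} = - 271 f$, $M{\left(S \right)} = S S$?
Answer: $\sqrt{967853} \approx 983.79$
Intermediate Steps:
$M{\left(S \right)} = S^{2}$
$\sqrt{c{\left(-181,402 \right)} + \left(415826 + M{\left(813 \right)}\right)} = \sqrt{\left(-271\right) 402 + \left(415826 + 813^{2}\right)} = \sqrt{-108942 + \left(415826 + 660969\right)} = \sqrt{-108942 + 1076795} = \sqrt{967853}$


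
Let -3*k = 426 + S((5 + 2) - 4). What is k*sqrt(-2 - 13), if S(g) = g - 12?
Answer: -139*I*sqrt(15) ≈ -538.34*I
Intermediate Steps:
S(g) = -12 + g
k = -139 (k = -(426 + (-12 + ((5 + 2) - 4)))/3 = -(426 + (-12 + (7 - 4)))/3 = -(426 + (-12 + 3))/3 = -(426 - 9)/3 = -1/3*417 = -139)
k*sqrt(-2 - 13) = -139*sqrt(-2 - 13) = -139*I*sqrt(15)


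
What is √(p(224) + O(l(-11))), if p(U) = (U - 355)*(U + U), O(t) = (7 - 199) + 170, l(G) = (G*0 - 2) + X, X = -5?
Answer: I*√58710 ≈ 242.3*I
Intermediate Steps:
l(G) = -7 (l(G) = (G*0 - 2) - 5 = (0 - 2) - 5 = -2 - 5 = -7)
O(t) = -22 (O(t) = -192 + 170 = -22)
p(U) = 2*U*(-355 + U) (p(U) = (-355 + U)*(2*U) = 2*U*(-355 + U))
√(p(224) + O(l(-11))) = √(2*224*(-355 + 224) - 22) = √(2*224*(-131) - 22) = √(-58688 - 22) = √(-58710) = I*√58710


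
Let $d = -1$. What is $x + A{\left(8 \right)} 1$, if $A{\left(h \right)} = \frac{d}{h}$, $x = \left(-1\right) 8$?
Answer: $- \frac{65}{8} \approx -8.125$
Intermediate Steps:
$x = -8$
$A{\left(h \right)} = - \frac{1}{h}$
$x + A{\left(8 \right)} 1 = -8 + - \frac{1}{8} \cdot 1 = -8 + \left(-1\right) \frac{1}{8} \cdot 1 = -8 - \frac{1}{8} = - \frac{65}{8}$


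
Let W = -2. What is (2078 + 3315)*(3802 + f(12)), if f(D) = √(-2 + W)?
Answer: 20504186 + 10786*I ≈ 2.0504e+7 + 10786.0*I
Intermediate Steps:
f(D) = 2*I (f(D) = √(-2 - 2) = √(-4) = 2*I)
(2078 + 3315)*(3802 + f(12)) = (2078 + 3315)*(3802 + 2*I) = 5393*(3802 + 2*I) = 20504186 + 10786*I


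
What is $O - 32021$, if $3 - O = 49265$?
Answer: $-81283$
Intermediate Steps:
$O = -49262$ ($O = 3 - 49265 = -49262$)
$O - 32021 = -49262 - 32021 = -81283$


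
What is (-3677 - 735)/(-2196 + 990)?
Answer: 2206/603 ≈ 3.6584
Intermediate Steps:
(-3677 - 735)/(-2196 + 990) = -4412/(-1206) = -4412*(-1/1206) = 2206/603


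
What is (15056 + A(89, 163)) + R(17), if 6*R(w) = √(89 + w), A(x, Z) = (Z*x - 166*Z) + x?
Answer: 2594 + √106/6 ≈ 2595.7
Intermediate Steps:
A(x, Z) = x - 166*Z + Z*x (A(x, Z) = (-166*Z + Z*x) + x = x - 166*Z + Z*x)
R(w) = √(89 + w)/6
(15056 + A(89, 163)) + R(17) = (15056 + (89 - 166*163 + 163*89)) + √(89 + 17)/6 = (15056 + (89 - 27058 + 14507)) + √106/6 = (15056 - 12462) + √106/6 = 2594 + √106/6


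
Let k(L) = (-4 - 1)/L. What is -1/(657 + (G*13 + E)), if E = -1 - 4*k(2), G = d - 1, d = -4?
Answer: -1/601 ≈ -0.0016639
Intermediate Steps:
k(L) = -5/L
G = -5 (G = -4 - 1 = -5)
E = 9 (E = -1 - (-20)/2 = -1 - 4*(-5/2) = -1 + 10 = 9)
-1/(657 + (G*13 + E)) = -1/(657 + (-5*13 + 9)) = -1/(657 + (-65 + 9)) = -1/(657 - 56) = -1/601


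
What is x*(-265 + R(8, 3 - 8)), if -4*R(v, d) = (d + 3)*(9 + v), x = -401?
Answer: 205713/2 ≈ 1.0286e+5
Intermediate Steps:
R(v, d) = -(3 + d)*(9 + v)/4 (R(v, d) = -(d + 3)*(9 + v)/4 = -(3 + d)*(9 + v)/4)
x*(-265 + R(8, 3 - 8)) = -401*(-265 + (-27/4 - 9*(3 - 8)/4 - 3/4*8 - 1/4*(3 - 8)*8)) = -401*(-265 + (-27/4 - 9/4*(-5) - 6 - 1/4*(-5)*8)) = -401*(-265 + (-27/4 + 45/4 - 6 + 10)) = -401*(-265 + 17/2) = -401*(-513/2) = 205713/2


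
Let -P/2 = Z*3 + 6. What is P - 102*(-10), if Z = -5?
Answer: 1038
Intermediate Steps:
P = 18 (P = -2*(-5*3 + 6) = -2*(-15 + 6) = -2*(-9) = 18)
P - 102*(-10) = 18 - 102*(-10) = 18 + 1020 = 1038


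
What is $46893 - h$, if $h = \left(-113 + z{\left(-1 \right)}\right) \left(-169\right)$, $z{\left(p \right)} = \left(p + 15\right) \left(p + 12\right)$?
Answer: $53822$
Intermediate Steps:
$z{\left(p \right)} = \left(12 + p\right) \left(15 + p\right)$ ($z{\left(p \right)} = \left(15 + p\right) \left(12 + p\right) = \left(12 + p\right) \left(15 + p\right)$)
$h = -6929$ ($h = \left(-113 + \left(180 + \left(-1\right)^{2} + 27 \left(-1\right)\right)\right) \left(-169\right) = \left(-113 + \left(180 + 1 - 27\right)\right) \left(-169\right) = \left(-113 + 154\right) \left(-169\right) = 41 \left(-169\right) = -6929$)
$46893 - h = 46893 - -6929 = 46893 + 6929 = 53822$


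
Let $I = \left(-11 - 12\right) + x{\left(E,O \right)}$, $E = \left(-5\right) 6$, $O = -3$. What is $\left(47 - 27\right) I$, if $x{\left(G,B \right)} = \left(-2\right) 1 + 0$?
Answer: $-500$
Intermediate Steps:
$E = -30$
$x{\left(G,B \right)} = -2$ ($x{\left(G,B \right)} = -2 + 0 = -2$)
$I = -25$ ($I = \left(-11 - 12\right) - 2 = -23 - 2 = -25$)
$\left(47 - 27\right) I = \left(47 - 27\right) \left(-25\right) = 20 \left(-25\right) = -500$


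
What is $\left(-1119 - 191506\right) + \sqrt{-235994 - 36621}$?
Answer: $-192625 + i \sqrt{272615} \approx -1.9263 \cdot 10^{5} + 522.13 i$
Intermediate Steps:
$\left(-1119 - 191506\right) + \sqrt{-235994 - 36621} = -192625 + \sqrt{-272615} = -192625 + i \sqrt{272615}$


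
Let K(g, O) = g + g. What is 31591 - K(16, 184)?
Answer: 31559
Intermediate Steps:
K(g, O) = 2*g
31591 - K(16, 184) = 31591 - 2*16 = 31591 - 1*32 = 31591 - 32 = 31559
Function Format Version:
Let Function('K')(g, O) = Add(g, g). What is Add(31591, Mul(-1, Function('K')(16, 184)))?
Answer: 31559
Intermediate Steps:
Function('K')(g, O) = Mul(2, g)
Add(31591, Mul(-1, Function('K')(16, 184))) = Add(31591, Mul(-1, Mul(2, 16))) = Add(31591, Mul(-1, 32)) = Add(31591, -32) = 31559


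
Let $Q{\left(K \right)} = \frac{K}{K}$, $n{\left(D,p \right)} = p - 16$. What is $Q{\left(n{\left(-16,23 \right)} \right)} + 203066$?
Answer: $203067$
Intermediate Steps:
$n{\left(D,p \right)} = -16 + p$
$Q{\left(K \right)} = 1$
$Q{\left(n{\left(-16,23 \right)} \right)} + 203066 = 1 + 203066 = 203067$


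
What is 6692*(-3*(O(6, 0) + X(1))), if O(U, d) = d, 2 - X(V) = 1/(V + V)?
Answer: -30114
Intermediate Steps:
X(V) = 2 - 1/(2*V) (X(V) = 2 - 1/(V + V) = 2 - 1/(2*V))
6692*(-3*(O(6, 0) + X(1))) = 6692*(-3*(0 + (2 - ½/1))) = 6692*(-3*(0 + (2 - ½*1))) = 6692*(-3*(0 + (2 - ½))) = 6692*(-3*(0 + 3/2)) = 6692*(-3*3/2) = 6692*(-9/2) = -30114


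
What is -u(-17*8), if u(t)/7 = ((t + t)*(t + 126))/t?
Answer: 140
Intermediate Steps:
u(t) = 1764 + 14*t (u(t) = 7*(((t + t)*(t + 126))/t) = 7*(((2*t)*(126 + t))/t) = 7*((2*t*(126 + t))/t) = 7*(252 + 2*t) = 1764 + 14*t)
-u(-17*8) = -(1764 + 14*(-17*8)) = -(1764 + 14*(-136)) = -(1764 - 1904) = -1*(-140) = 140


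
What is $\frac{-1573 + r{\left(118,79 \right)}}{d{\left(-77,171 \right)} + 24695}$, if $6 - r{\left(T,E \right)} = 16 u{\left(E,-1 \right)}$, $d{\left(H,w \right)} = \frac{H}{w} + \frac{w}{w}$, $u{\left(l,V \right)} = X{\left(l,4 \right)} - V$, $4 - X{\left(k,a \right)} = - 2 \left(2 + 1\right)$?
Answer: $- \frac{42579}{603277} \approx -0.07058$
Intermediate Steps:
$X{\left(k,a \right)} = 10$ ($X{\left(k,a \right)} = 4 - - 2 \left(2 + 1\right) = 4 - \left(-2\right) 3 = 4 - -6 = 4 + 6 = 10$)
$u{\left(l,V \right)} = 10 - V$
$d{\left(H,w \right)} = 1 + \frac{H}{w}$ ($d{\left(H,w \right)} = \frac{H}{w} + 1 = 1 + \frac{H}{w}$)
$r{\left(T,E \right)} = -170$ ($r{\left(T,E \right)} = 6 - 16 \left(10 - -1\right) = 6 - 16 \left(10 + 1\right) = 6 - 16 \cdot 11 = 6 - 176 = -170$)
$\frac{-1573 + r{\left(118,79 \right)}}{d{\left(-77,171 \right)} + 24695} = \frac{-1573 - 170}{\frac{-77 + 171}{171} + 24695} = - \frac{1743}{\frac{1}{171} \cdot 94 + 24695} = - \frac{1743}{\frac{94}{171} + 24695} = - \frac{1743}{\frac{4222939}{171}} = \left(-1743\right) \frac{171}{4222939} = - \frac{42579}{603277}$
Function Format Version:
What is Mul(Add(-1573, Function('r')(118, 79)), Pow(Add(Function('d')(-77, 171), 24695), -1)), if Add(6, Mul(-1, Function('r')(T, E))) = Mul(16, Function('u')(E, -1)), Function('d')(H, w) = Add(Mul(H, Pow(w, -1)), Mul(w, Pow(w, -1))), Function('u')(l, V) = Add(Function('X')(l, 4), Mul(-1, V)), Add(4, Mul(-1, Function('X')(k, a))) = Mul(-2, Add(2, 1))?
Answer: Rational(-42579, 603277) ≈ -0.070580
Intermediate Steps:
Function('X')(k, a) = 10 (Function('X')(k, a) = Add(4, Mul(-1, Mul(-2, Add(2, 1)))) = Add(4, Mul(-1, Mul(-2, 3))) = Add(4, Mul(-1, -6)) = Add(4, 6) = 10)
Function('u')(l, V) = Add(10, Mul(-1, V))
Function('d')(H, w) = Add(1, Mul(H, Pow(w, -1))) (Function('d')(H, w) = Add(Mul(H, Pow(w, -1)), 1) = Add(1, Mul(H, Pow(w, -1))))
Function('r')(T, E) = -170 (Function('r')(T, E) = Add(6, Mul(-1, Mul(16, Add(10, Mul(-1, -1))))) = Add(6, Mul(-1, Mul(16, Add(10, 1)))) = Add(6, Mul(-1, Mul(16, 11))) = Add(6, Mul(-1, 176)) = Add(6, -176) = -170)
Mul(Add(-1573, Function('r')(118, 79)), Pow(Add(Function('d')(-77, 171), 24695), -1)) = Mul(Add(-1573, -170), Pow(Add(Mul(Pow(171, -1), Add(-77, 171)), 24695), -1)) = Mul(-1743, Pow(Add(Mul(Rational(1, 171), 94), 24695), -1)) = Mul(-1743, Pow(Add(Rational(94, 171), 24695), -1)) = Mul(-1743, Pow(Rational(4222939, 171), -1)) = Mul(-1743, Rational(171, 4222939)) = Rational(-42579, 603277)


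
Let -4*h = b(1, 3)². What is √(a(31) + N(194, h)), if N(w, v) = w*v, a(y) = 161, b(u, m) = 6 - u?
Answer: I*√4206/2 ≈ 32.427*I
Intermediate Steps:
h = -25/4 (h = -(6 - 1*1)²/4 = -(6 - 1)²/4 = -¼*5² = -¼*25 = -25/4 ≈ -6.2500)
N(w, v) = v*w
√(a(31) + N(194, h)) = √(161 - 25/4*194) = √(161 - 2425/2) = √(-2103/2) = I*√4206/2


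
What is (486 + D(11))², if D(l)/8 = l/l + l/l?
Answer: 252004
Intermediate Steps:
D(l) = 16 (D(l) = 8*(l/l + l/l) = 8*(1 + 1) = 8*2 = 16)
(486 + D(11))² = (486 + 16)² = 502² = 252004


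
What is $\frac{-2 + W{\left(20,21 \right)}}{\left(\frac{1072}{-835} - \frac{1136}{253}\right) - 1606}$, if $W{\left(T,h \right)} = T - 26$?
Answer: $\frac{845020}{170247653} \approx 0.0049635$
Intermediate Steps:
$W{\left(T,h \right)} = -26 + T$ ($W{\left(T,h \right)} = T - 26 = -26 + T$)
$\frac{-2 + W{\left(20,21 \right)}}{\left(\frac{1072}{-835} - \frac{1136}{253}\right) - 1606} = \frac{-2 + \left(-26 + 20\right)}{\left(\frac{1072}{-835} - \frac{1136}{253}\right) - 1606} = \frac{-2 - 6}{\left(1072 \left(- \frac{1}{835}\right) - \frac{1136}{253}\right) - 1606} = - \frac{8}{\left(- \frac{1072}{835} - \frac{1136}{253}\right) - 1606} = - \frac{8}{- \frac{1219776}{211255} - 1606} = - \frac{8}{- \frac{340495306}{211255}} = \left(-8\right) \left(- \frac{211255}{340495306}\right) = \frac{845020}{170247653}$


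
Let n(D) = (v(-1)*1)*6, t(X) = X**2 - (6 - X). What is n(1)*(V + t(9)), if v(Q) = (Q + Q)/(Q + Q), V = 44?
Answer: 768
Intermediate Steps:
v(Q) = 1 (v(Q) = (2*Q)/((2*Q)) = (2*Q)*(1/(2*Q)) = 1)
t(X) = -6 + X + X**2 (t(X) = X**2 + (-6 + X) = -6 + X + X**2)
n(D) = 6 (n(D) = (1*1)*6 = 1*6 = 6)
n(1)*(V + t(9)) = 6*(44 + (-6 + 9 + 9**2)) = 6*(44 + (-6 + 9 + 81)) = 6*(44 + 84) = 6*128 = 768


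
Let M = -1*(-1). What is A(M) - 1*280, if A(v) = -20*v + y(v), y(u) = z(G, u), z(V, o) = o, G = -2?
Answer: -299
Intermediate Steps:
y(u) = u
M = 1
A(v) = -19*v (A(v) = -20*v + v = -19*v)
A(M) - 1*280 = -19*1 - 1*280 = -19 - 280 = -299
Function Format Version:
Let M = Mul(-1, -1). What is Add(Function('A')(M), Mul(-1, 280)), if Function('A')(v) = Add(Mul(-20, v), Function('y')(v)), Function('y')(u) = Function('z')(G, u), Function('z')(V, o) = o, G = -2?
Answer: -299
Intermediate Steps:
Function('y')(u) = u
M = 1
Function('A')(v) = Mul(-19, v) (Function('A')(v) = Add(Mul(-20, v), v) = Mul(-19, v))
Add(Function('A')(M), Mul(-1, 280)) = Add(Mul(-19, 1), Mul(-1, 280)) = Add(-19, -280) = -299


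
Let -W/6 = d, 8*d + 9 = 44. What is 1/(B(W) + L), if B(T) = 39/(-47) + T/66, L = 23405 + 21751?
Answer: 4136/186760139 ≈ 2.2146e-5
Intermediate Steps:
L = 45156
d = 35/8 (d = -9/8 + (1/8)*44 = -9/8 + 11/2 = 35/8 ≈ 4.3750)
W = -105/4 (W = -6*35/8 = -105/4 ≈ -26.250)
B(T) = -39/47 + T/66 (B(T) = 39*(-1/47) + T*(1/66) = -39/47 + T/66)
1/(B(W) + L) = 1/((-39/47 + (1/66)*(-105/4)) + 45156) = 1/((-39/47 - 35/88) + 45156) = 1/(-5077/4136 + 45156) = 1/(186760139/4136) = 4136/186760139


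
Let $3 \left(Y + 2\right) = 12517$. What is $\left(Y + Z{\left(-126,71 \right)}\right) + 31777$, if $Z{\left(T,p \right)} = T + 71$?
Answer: $\frac{107677}{3} \approx 35892.0$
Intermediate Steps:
$Z{\left(T,p \right)} = 71 + T$
$Y = \frac{12511}{3}$ ($Y = -2 + \frac{1}{3} \cdot 12517 = -2 + \frac{12517}{3} = \frac{12511}{3} \approx 4170.3$)
$\left(Y + Z{\left(-126,71 \right)}\right) + 31777 = \left(\frac{12511}{3} + \left(71 - 126\right)\right) + 31777 = \left(\frac{12511}{3} - 55\right) + 31777 = \frac{12346}{3} + 31777 = \frac{107677}{3}$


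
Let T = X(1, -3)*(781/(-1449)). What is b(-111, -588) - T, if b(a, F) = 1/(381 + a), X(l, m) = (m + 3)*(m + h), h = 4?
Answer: 1/270 ≈ 0.0037037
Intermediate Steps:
X(l, m) = (3 + m)*(4 + m) (X(l, m) = (m + 3)*(m + 4) = (3 + m)*(4 + m))
T = 0 (T = (12 + (-3)**2 + 7*(-3))*(781/(-1449)) = (12 + 9 - 21)*(781*(-1/1449)) = 0*(-781/1449) = 0)
b(-111, -588) - T = 1/(381 - 111) - 1*0 = 1/270 + 0 = 1/270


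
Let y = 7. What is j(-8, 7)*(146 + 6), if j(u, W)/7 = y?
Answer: 7448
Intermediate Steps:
j(u, W) = 49 (j(u, W) = 7*7 = 49)
j(-8, 7)*(146 + 6) = 49*(146 + 6) = 49*152 = 7448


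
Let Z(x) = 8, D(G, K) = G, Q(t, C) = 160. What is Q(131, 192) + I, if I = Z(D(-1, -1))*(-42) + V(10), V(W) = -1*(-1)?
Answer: -175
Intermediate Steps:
V(W) = 1
I = -335 (I = 8*(-42) + 1 = -336 + 1 = -335)
Q(131, 192) + I = 160 - 335 = -175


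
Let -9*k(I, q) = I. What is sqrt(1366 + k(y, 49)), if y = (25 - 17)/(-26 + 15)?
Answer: sqrt(1487662)/33 ≈ 36.961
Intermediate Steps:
y = -8/11 (y = 8/(-11) = 8*(-1/11) = -8/11 ≈ -0.72727)
k(I, q) = -I/9
sqrt(1366 + k(y, 49)) = sqrt(1366 - 1/9*(-8/11)) = sqrt(1366 + 8/99) = sqrt(135242/99) = sqrt(1487662)/33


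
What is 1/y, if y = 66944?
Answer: 1/66944 ≈ 1.4938e-5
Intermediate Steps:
1/y = 1/66944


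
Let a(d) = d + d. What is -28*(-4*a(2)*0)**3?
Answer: 0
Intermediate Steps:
a(d) = 2*d
-28*(-4*a(2)*0)**3 = -28*(-8*2*0)**3 = -28*(-4*4*0)**3 = -28*(-16*0)**3 = -28*0**3 = -28*0 = 0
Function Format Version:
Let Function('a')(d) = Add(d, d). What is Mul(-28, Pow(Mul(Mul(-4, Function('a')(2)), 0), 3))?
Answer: 0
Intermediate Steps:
Function('a')(d) = Mul(2, d)
Mul(-28, Pow(Mul(Mul(-4, Function('a')(2)), 0), 3)) = Mul(-28, Pow(Mul(Mul(-4, Mul(2, 2)), 0), 3)) = Mul(-28, Pow(Mul(Mul(-4, 4), 0), 3)) = Mul(-28, Pow(Mul(-16, 0), 3)) = Mul(-28, Pow(0, 3)) = Mul(-28, 0) = 0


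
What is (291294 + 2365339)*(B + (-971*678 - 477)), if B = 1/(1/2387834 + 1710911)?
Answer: -1021476905169059987526529/583624493825 ≈ -1.7502e+12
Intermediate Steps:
B = 2387834/4085371456775 (B = 1/(1/2387834 + 1710911) = 1/(4085371456775/2387834) = 2387834/4085371456775 ≈ 5.8448e-7)
(291294 + 2365339)*(B + (-971*678 - 477)) = (291294 + 2365339)*(2387834/4085371456775 + (-971*678 - 477)) = 2656633*(2387834/4085371456775 + (-658338 - 477)) = 2656633*(2387834/4085371456775 - 658815) = 2656633*(-2691503996292833791/4085371456775) = -1021476905169059987526529/583624493825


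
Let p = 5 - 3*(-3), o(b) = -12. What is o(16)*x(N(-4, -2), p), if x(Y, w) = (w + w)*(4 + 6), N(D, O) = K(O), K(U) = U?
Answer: -3360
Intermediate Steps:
N(D, O) = O
p = 14 (p = 5 + 9 = 14)
x(Y, w) = 20*w (x(Y, w) = (2*w)*10 = 20*w)
o(16)*x(N(-4, -2), p) = -240*14 = -12*280 = -3360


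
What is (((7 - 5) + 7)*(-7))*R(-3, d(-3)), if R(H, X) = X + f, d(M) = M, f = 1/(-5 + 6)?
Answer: 126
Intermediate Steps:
f = 1 (f = 1/1 = 1)
R(H, X) = 1 + X (R(H, X) = X + 1 = 1 + X)
(((7 - 5) + 7)*(-7))*R(-3, d(-3)) = (((7 - 5) + 7)*(-7))*(1 - 3) = ((2 + 7)*(-7))*(-2) = (9*(-7))*(-2) = -63*(-2) = 126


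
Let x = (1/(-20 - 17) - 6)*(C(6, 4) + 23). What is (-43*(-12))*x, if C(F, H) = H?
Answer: -3106836/37 ≈ -83969.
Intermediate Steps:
x = -6021/37 (x = (1/(-20 - 17) - 6)*(4 + 23) = (1/(-37) - 6)*27 = (-1/37 - 6)*27 = -223/37*27 = -6021/37 ≈ -162.73)
(-43*(-12))*x = -43*(-12)*(-6021/37) = 516*(-6021/37) = -3106836/37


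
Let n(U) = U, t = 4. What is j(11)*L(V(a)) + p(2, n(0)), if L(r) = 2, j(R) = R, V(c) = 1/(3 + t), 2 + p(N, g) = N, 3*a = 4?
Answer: 22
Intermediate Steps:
a = 4/3 (a = (⅓)*4 = 4/3 ≈ 1.3333)
p(N, g) = -2 + N
V(c) = ⅐ (V(c) = 1/(3 + 4) = 1/7 = ⅐)
j(11)*L(V(a)) + p(2, n(0)) = 11*2 + (-2 + 2) = 22 + 0 = 22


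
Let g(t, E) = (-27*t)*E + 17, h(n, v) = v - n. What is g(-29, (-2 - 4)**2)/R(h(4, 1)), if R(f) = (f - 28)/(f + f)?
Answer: 169230/31 ≈ 5459.0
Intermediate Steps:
g(t, E) = 17 - 27*E*t (g(t, E) = -27*E*t + 17 = 17 - 27*E*t)
R(f) = (-28 + f)/(2*f) (R(f) = (-28 + f)/((2*f)) = (-28 + f)*(1/(2*f)) = (-28 + f)/(2*f))
g(-29, (-2 - 4)**2)/R(h(4, 1)) = (17 - 27*(-2 - 4)**2*(-29))/(((-28 + (1 - 1*4))/(2*(1 - 1*4)))) = (17 - 27*(-6)**2*(-29))/(((-28 + (1 - 4))/(2*(1 - 4)))) = (17 - 27*36*(-29))/(((1/2)*(-28 - 3)/(-3))) = (17 + 28188)/(((1/2)*(-1/3)*(-31))) = 28205/(31/6) = 28205*(6/31) = 169230/31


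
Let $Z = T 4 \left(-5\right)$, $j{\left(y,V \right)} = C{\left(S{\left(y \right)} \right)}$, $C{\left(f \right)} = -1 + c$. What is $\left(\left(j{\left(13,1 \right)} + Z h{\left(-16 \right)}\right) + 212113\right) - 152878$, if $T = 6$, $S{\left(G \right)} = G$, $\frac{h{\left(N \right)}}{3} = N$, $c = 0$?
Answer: $64994$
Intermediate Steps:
$h{\left(N \right)} = 3 N$
$C{\left(f \right)} = -1$ ($C{\left(f \right)} = -1 + 0 = -1$)
$j{\left(y,V \right)} = -1$
$Z = -120$ ($Z = 6 \cdot 4 \left(-5\right) = 6 \left(-20\right) = -120$)
$\left(\left(j{\left(13,1 \right)} + Z h{\left(-16 \right)}\right) + 212113\right) - 152878 = \left(\left(-1 - 120 \cdot 3 \left(-16\right)\right) + 212113\right) - 152878 = \left(\left(-1 - -5760\right) + 212113\right) - 152878 = \left(\left(-1 + 5760\right) + 212113\right) - 152878 = \left(5759 + 212113\right) - 152878 = 217872 - 152878 = 64994$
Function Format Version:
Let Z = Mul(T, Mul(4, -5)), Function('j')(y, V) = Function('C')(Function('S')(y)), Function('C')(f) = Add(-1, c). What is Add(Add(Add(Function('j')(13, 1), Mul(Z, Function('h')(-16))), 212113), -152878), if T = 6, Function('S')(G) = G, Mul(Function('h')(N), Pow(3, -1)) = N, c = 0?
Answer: 64994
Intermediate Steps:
Function('h')(N) = Mul(3, N)
Function('C')(f) = -1 (Function('C')(f) = Add(-1, 0) = -1)
Function('j')(y, V) = -1
Z = -120 (Z = Mul(6, Mul(4, -5)) = Mul(6, -20) = -120)
Add(Add(Add(Function('j')(13, 1), Mul(Z, Function('h')(-16))), 212113), -152878) = Add(Add(Add(-1, Mul(-120, Mul(3, -16))), 212113), -152878) = Add(Add(Add(-1, Mul(-120, -48)), 212113), -152878) = Add(Add(Add(-1, 5760), 212113), -152878) = Add(Add(5759, 212113), -152878) = Add(217872, -152878) = 64994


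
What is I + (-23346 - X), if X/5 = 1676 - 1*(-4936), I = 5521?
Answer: -50885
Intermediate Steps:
X = 33060 (X = 5*(1676 - 1*(-4936)) = 5*(1676 + 4936) = 5*6612 = 33060)
I + (-23346 - X) = 5521 + (-23346 - 1*33060) = 5521 + (-23346 - 33060) = 5521 - 56406 = -50885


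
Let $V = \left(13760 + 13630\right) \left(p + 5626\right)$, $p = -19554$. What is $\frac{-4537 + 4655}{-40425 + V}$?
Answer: $- \frac{118}{381528345} \approx -3.0928 \cdot 10^{-7}$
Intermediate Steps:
$V = -381487920$ ($V = \left(13760 + 13630\right) \left(-19554 + 5626\right) = 27390 \left(-13928\right) = -381487920$)
$\frac{-4537 + 4655}{-40425 + V} = \frac{-4537 + 4655}{-40425 - 381487920} = \frac{118}{-381528345} = 118 \left(- \frac{1}{381528345}\right) = - \frac{118}{381528345}$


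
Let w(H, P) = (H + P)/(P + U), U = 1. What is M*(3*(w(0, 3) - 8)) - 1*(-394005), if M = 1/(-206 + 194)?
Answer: 6304109/16 ≈ 3.9401e+5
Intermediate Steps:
w(H, P) = (H + P)/(1 + P) (w(H, P) = (H + P)/(P + 1) = (H + P)/(1 + P))
M = -1/12 (M = 1/(-12) = -1/12 ≈ -0.083333)
M*(3*(w(0, 3) - 8)) - 1*(-394005) = -((0 + 3)/(1 + 3) - 8)/4 - 1*(-394005) = -(3/4 - 8)/4 + 394005 = -((¼)*3 - 8)/4 + 394005 = -(¾ - 8)/4 + 394005 = -(-29)/(4*4) + 394005 = -1/12*(-87/4) + 394005 = 29/16 + 394005 = 6304109/16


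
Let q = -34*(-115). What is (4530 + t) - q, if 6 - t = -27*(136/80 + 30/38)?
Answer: 131711/190 ≈ 693.22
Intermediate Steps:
q = 3910
t = 13911/190 (t = 6 - (-27)*(136/80 + 30/38) = 6 - (-27)*(136*(1/80) + 30*(1/38)) = 6 - (-27)*(17/10 + 15/19) = 6 - (-27)*473/190 = 6 - 1*(-12771/190) = 6 + 12771/190 = 13911/190 ≈ 73.216)
(4530 + t) - q = (4530 + 13911/190) - 1*3910 = 874611/190 - 3910 = 131711/190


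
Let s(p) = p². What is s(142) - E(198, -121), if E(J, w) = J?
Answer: 19966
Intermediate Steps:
s(142) - E(198, -121) = 142² - 1*198 = 20164 - 198 = 19966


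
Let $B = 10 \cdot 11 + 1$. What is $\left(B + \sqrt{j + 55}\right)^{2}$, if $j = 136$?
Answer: $\left(111 + \sqrt{191}\right)^{2} \approx 15580.0$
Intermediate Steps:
$B = 111$ ($B = 110 + 1 = 111$)
$\left(B + \sqrt{j + 55}\right)^{2} = \left(111 + \sqrt{136 + 55}\right)^{2} = \left(111 + \sqrt{191}\right)^{2}$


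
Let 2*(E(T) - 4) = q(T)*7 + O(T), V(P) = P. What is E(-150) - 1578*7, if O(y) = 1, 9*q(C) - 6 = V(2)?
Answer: -198691/18 ≈ -11038.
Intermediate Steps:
q(C) = 8/9 (q(C) = ⅔ + (⅑)*2 = ⅔ + 2/9 = 8/9)
E(T) = 137/18 (E(T) = 4 + ((8/9)*7 + 1)/2 = 4 + (56/9 + 1)/2 = 4 + (½)*(65/9) = 4 + 65/18 = 137/18)
E(-150) - 1578*7 = 137/18 - 1578*7 = 137/18 - 1*11046 = 137/18 - 11046 = -198691/18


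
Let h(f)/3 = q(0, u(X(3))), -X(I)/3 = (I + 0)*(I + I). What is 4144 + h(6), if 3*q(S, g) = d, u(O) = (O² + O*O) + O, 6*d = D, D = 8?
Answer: 12436/3 ≈ 4145.3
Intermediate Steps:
d = 4/3 (d = (⅙)*8 = 4/3 ≈ 1.3333)
X(I) = -6*I² (X(I) = -3*(I + 0)*(I + I) = -3*I*2*I = -6*I²)
u(O) = O + 2*O² (u(O) = (O² + O²) + O = 2*O² + O = O + 2*O²)
q(S, g) = 4/9 (q(S, g) = (⅓)*(4/3) = 4/9)
h(f) = 4/3 (h(f) = 3*(4/9) = 4/3)
4144 + h(6) = 4144 + 4/3 = 12436/3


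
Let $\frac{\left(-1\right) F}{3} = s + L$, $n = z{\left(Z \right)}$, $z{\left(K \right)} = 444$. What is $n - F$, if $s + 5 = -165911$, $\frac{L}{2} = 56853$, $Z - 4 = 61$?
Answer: $-156186$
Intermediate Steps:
$Z = 65$ ($Z = 4 + 61 = 65$)
$L = 113706$ ($L = 2 \cdot 56853 = 113706$)
$n = 444$
$s = -165916$ ($s = -5 - 165911 = -165916$)
$F = 156630$ ($F = - 3 \left(-165916 + 113706\right) = \left(-3\right) \left(-52210\right) = 156630$)
$n - F = 444 - 156630 = -156186$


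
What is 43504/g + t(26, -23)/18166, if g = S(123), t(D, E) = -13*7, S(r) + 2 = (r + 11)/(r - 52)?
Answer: -7013856359/18166 ≈ -3.8610e+5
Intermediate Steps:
S(r) = -2 + (11 + r)/(-52 + r) (S(r) = -2 + (r + 11)/(r - 52) = -2 + (11 + r)/(-52 + r))
t(D, E) = -91
g = -8/71 (g = (115 - 1*123)/(-52 + 123) = (115 - 123)/71 = (1/71)*(-8) = -8/71 ≈ -0.11268)
43504/g + t(26, -23)/18166 = 43504/(-8/71) - 91/18166 = 43504*(-71/8) - 91*1/18166 = -386098 - 91/18166 = -7013856359/18166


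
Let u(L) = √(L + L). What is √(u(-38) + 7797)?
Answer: √(7797 + 2*I*√19) ≈ 88.301 + 0.0494*I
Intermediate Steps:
u(L) = √2*√L (u(L) = √(2*L) = √2*√L)
√(u(-38) + 7797) = √(√2*√(-38) + 7797) = √(√2*(I*√38) + 7797) = √(2*I*√19 + 7797) = √(7797 + 2*I*√19)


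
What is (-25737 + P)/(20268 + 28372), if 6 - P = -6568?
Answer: -19163/48640 ≈ -0.39398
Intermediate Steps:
P = 6574 (P = 6 - 1*(-6568) = 6 + 6568 = 6574)
(-25737 + P)/(20268 + 28372) = (-25737 + 6574)/(20268 + 28372) = -19163/48640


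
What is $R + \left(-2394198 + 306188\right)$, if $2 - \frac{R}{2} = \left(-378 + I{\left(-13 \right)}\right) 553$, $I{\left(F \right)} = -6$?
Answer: $-1663302$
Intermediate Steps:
$R = 424708$ ($R = 4 - 2 \left(-378 - 6\right) 553 = 4 - 2 \left(\left(-384\right) 553\right) = 4 - -424704 = 4 + 424704 = 424708$)
$R + \left(-2394198 + 306188\right) = 424708 + \left(-2394198 + 306188\right) = 424708 - 2088010 = -1663302$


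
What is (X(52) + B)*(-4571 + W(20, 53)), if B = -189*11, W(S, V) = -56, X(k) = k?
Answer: 9378929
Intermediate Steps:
B = -2079
(X(52) + B)*(-4571 + W(20, 53)) = (52 - 2079)*(-4571 - 56) = -2027*(-4627) = 9378929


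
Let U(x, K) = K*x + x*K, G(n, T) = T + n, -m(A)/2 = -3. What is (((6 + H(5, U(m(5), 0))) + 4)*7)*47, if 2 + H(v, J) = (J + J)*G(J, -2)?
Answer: 2632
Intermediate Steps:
m(A) = 6 (m(A) = -2*(-3) = 6)
U(x, K) = 2*K*x (U(x, K) = K*x + K*x = 2*K*x)
H(v, J) = -2 + 2*J*(-2 + J) (H(v, J) = -2 + (J + J)*(-2 + J) = -2 + (2*J)*(-2 + J) = -2 + 2*J*(-2 + J))
(((6 + H(5, U(m(5), 0))) + 4)*7)*47 = (((6 + (-2 + 2*(2*0*6)*(-2 + 2*0*6))) + 4)*7)*47 = (((6 + (-2 + 2*0*(-2 + 0))) + 4)*7)*47 = (((6 + (-2 + 2*0*(-2))) + 4)*7)*47 = (((6 + (-2 + 0)) + 4)*7)*47 = (((6 - 2) + 4)*7)*47 = ((4 + 4)*7)*47 = (8*7)*47 = 56*47 = 2632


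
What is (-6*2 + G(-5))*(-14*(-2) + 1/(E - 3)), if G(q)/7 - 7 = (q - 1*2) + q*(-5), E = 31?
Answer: 127955/28 ≈ 4569.8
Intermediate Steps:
G(q) = 35 - 28*q (G(q) = 49 + 7*((q - 1*2) + q*(-5)) = 49 + 7*((q - 2) - 5*q) = 49 + 7*((-2 + q) - 5*q) = 49 + 7*(-2 - 4*q) = 49 + (-14 - 28*q) = 35 - 28*q)
(-6*2 + G(-5))*(-14*(-2) + 1/(E - 3)) = (-6*2 + (35 - 28*(-5)))*(-14*(-2) + 1/(31 - 3)) = (-12 + (35 + 140))*(28 + 1/28) = (-12 + 175)*(28 + 1/28) = 163*(785/28) = 127955/28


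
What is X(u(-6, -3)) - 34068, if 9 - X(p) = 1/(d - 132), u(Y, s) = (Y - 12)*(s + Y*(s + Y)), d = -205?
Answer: -11477882/337 ≈ -34059.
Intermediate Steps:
u(Y, s) = (-12 + Y)*(s + Y*(Y + s))
X(p) = 3034/337 (X(p) = 9 - 1/(-205 - 132) = 9 - 1/(-337) = 9 - 1*(-1/337) = 9 + 1/337 = 3034/337)
X(u(-6, -3)) - 34068 = 3034/337 - 34068 = -11477882/337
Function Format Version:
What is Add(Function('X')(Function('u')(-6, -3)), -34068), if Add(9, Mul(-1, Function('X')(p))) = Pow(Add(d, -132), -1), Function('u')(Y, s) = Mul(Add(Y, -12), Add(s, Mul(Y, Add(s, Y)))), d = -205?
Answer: Rational(-11477882, 337) ≈ -34059.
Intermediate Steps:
Function('u')(Y, s) = Mul(Add(-12, Y), Add(s, Mul(Y, Add(Y, s))))
Function('X')(p) = Rational(3034, 337) (Function('X')(p) = Add(9, Mul(-1, Pow(Add(-205, -132), -1))) = Add(9, Mul(-1, Pow(-337, -1))) = Add(9, Mul(-1, Rational(-1, 337))) = Add(9, Rational(1, 337)) = Rational(3034, 337))
Add(Function('X')(Function('u')(-6, -3)), -34068) = Add(Rational(3034, 337), -34068) = Rational(-11477882, 337)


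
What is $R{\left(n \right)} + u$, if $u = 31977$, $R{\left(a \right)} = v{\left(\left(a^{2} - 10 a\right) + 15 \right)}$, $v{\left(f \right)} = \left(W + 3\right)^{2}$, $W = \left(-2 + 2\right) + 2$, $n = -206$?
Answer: $32002$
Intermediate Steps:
$W = 2$ ($W = 0 + 2 = 2$)
$v{\left(f \right)} = 25$ ($v{\left(f \right)} = \left(2 + 3\right)^{2} = 5^{2} = 25$)
$R{\left(a \right)} = 25$
$R{\left(n \right)} + u = 25 + 31977 = 32002$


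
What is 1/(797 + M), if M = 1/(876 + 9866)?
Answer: 10742/8561375 ≈ 0.0012547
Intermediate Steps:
M = 1/10742 ≈ 9.3093e-5
1/(797 + M) = 1/(797 + 1/10742) = 1/(8561375/10742) = 10742/8561375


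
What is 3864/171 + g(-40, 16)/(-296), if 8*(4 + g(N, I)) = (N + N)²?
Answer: 83969/4218 ≈ 19.907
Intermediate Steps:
g(N, I) = -4 + N²/2 (g(N, I) = -4 + (N + N)²/8 = -4 + (2*N)²/8 = -4 + (4*N²)/8 = -4 + N²/2)
3864/171 + g(-40, 16)/(-296) = 3864/171 + (-4 + (½)*(-40)²)/(-296) = 3864*(1/171) + (-4 + (½)*1600)*(-1/296) = 1288/57 + (-4 + 800)*(-1/296) = 1288/57 + 796*(-1/296) = 1288/57 - 199/74 = 83969/4218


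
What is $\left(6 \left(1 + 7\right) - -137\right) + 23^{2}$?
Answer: $714$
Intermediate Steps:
$\left(6 \left(1 + 7\right) - -137\right) + 23^{2} = \left(6 \cdot 8 + 137\right) + 529 = \left(48 + 137\right) + 529 = 185 + 529 = 714$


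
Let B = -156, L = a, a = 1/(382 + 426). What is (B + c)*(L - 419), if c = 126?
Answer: 5078265/404 ≈ 12570.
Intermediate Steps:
a = 1/808 ≈ 0.0012376
L = 1/808 ≈ 0.0012376
(B + c)*(L - 419) = (-156 + 126)*(1/808 - 419) = -30*(-338551/808) = 5078265/404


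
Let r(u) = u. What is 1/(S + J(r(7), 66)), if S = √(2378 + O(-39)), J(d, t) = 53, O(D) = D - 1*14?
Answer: 53/484 - 5*√93/484 ≈ 0.0098796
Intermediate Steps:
O(D) = -14 + D (O(D) = D - 14 = -14 + D)
S = 5*√93 (S = √(2378 + (-14 - 39)) = √(2378 - 53) = √2325 = 5*√93 ≈ 48.218)
1/(S + J(r(7), 66)) = 1/(5*√93 + 53) = 1/(53 + 5*√93)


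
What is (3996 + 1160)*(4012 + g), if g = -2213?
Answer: 9275644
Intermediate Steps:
(3996 + 1160)*(4012 + g) = (3996 + 1160)*(4012 - 2213) = 5156*1799 = 9275644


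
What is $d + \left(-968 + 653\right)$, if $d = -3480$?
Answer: $-3795$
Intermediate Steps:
$d + \left(-968 + 653\right) = -3480 + \left(-968 + 653\right) = -3480 - 315 = -3795$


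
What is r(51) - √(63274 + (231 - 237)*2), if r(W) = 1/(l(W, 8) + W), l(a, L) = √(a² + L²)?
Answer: -51/64 - √63262 + √2665/64 ≈ -251.51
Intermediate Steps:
l(a, L) = √(L² + a²)
r(W) = 1/(W + √(64 + W²)) (r(W) = 1/(√(8² + W²) + W) = 1/(√(64 + W²) + W) = 1/(W + √(64 + W²)))
r(51) - √(63274 + (231 - 237)*2) = 1/(51 + √(64 + 51²)) - √(63274 + (231 - 237)*2) = 1/(51 + √(64 + 2601)) - √(63274 - 6*2) = 1/(51 + √2665) - √(63274 - 12) = 1/(51 + √2665) - √63262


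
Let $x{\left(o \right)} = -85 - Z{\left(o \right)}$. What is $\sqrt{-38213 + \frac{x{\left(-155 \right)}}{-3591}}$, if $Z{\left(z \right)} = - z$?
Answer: $\frac{i \sqrt{6083537173}}{399} \approx 195.48 i$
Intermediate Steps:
$x{\left(o \right)} = -85 + o$ ($x{\left(o \right)} = -85 - - o = -85 + o$)
$\sqrt{-38213 + \frac{x{\left(-155 \right)}}{-3591}} = \sqrt{-38213 + \frac{-85 - 155}{-3591}} = \sqrt{-38213 - - \frac{80}{1197}} = \sqrt{-38213 + \frac{80}{1197}} = \sqrt{- \frac{45740881}{1197}} = \frac{i \sqrt{6083537173}}{399}$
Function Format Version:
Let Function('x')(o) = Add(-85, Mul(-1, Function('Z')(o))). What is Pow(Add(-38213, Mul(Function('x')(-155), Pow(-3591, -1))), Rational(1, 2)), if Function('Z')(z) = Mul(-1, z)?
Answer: Mul(Rational(1, 399), I, Pow(6083537173, Rational(1, 2))) ≈ Mul(195.48, I)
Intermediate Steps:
Function('x')(o) = Add(-85, o) (Function('x')(o) = Add(-85, Mul(-1, Mul(-1, o))) = Add(-85, o))
Pow(Add(-38213, Mul(Function('x')(-155), Pow(-3591, -1))), Rational(1, 2)) = Pow(Add(-38213, Mul(Add(-85, -155), Pow(-3591, -1))), Rational(1, 2)) = Pow(Add(-38213, Mul(-240, Rational(-1, 3591))), Rational(1, 2)) = Pow(Add(-38213, Rational(80, 1197)), Rational(1, 2)) = Pow(Rational(-45740881, 1197), Rational(1, 2)) = Mul(Rational(1, 399), I, Pow(6083537173, Rational(1, 2)))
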